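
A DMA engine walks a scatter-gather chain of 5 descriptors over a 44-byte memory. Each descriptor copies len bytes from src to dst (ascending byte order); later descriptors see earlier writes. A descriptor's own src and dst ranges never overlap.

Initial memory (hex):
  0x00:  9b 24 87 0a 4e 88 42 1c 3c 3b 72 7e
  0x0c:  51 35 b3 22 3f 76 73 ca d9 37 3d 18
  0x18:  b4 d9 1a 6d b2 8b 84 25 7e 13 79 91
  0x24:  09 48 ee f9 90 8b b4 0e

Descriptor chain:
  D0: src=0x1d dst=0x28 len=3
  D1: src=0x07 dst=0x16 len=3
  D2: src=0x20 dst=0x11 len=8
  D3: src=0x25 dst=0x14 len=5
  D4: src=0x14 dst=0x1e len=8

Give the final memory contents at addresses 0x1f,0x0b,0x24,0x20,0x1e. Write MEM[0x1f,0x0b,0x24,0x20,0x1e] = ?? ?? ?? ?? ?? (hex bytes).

  after D0: wrote 3B at 0x28 = 8b8425
  after D1: wrote 3B at 0x16 = 1c3c3b
  after D2: wrote 8B at 0x11 = 7e1379910948eef9
  after D3: wrote 5B at 0x14 = 48eef98b84
  after D4: wrote 8B at 0x1e = 48eef98b84d91a6d
query mem[0x1f]=0xee, mem[0x0b]=0x7e, mem[0x24]=0x1a, mem[0x20]=0xf9, mem[0x1e]=0x48

MEM[0x1f,0x0b,0x24,0x20,0x1e] = ee 7e 1a f9 48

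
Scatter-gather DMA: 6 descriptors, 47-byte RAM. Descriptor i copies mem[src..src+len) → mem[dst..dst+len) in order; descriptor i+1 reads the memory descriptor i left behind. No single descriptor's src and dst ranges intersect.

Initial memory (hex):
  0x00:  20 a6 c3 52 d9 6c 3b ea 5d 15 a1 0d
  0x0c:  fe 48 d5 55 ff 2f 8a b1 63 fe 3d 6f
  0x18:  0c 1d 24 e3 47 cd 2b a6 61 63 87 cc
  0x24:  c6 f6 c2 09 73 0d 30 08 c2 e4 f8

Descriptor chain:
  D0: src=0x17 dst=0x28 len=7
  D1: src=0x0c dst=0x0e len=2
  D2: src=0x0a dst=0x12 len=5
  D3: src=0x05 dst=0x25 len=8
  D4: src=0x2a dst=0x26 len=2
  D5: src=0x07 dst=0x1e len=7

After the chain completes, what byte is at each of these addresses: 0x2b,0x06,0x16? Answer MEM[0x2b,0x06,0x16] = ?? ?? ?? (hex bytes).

  after D0: wrote 7B at 0x28 = 6f0c1d24e347cd
  after D1: wrote 2B at 0x0e = fe48
  after D2: wrote 5B at 0x12 = a10dfe48fe
  after D3: wrote 8B at 0x25 = 6c3bea5d15a10dfe
  after D4: wrote 2B at 0x26 = a10d
  after D5: wrote 7B at 0x1e = ea5d15a10dfe48
query mem[0x2b]=0x0d, mem[0x06]=0x3b, mem[0x16]=0xfe

MEM[0x2b,0x06,0x16] = 0d 3b fe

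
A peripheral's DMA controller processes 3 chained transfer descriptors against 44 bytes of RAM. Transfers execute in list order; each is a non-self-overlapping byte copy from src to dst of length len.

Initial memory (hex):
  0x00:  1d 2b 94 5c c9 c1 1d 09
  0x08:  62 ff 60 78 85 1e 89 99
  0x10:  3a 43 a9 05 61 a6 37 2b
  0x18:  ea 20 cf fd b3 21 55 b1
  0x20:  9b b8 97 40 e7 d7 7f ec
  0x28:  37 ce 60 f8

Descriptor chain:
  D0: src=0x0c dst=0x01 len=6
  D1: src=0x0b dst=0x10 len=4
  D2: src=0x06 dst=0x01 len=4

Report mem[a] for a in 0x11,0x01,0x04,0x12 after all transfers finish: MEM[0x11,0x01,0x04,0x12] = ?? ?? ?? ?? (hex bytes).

D0: mem[0x01..0x06] <- [85 1e 89 99 3a 43]
D1: mem[0x10..0x13] <- [78 85 1e 89]
D2: mem[0x01..0x04] <- [43 09 62 ff]
query mem[0x11]=0x85, mem[0x01]=0x43, mem[0x04]=0xff, mem[0x12]=0x1e

MEM[0x11,0x01,0x04,0x12] = 85 43 ff 1e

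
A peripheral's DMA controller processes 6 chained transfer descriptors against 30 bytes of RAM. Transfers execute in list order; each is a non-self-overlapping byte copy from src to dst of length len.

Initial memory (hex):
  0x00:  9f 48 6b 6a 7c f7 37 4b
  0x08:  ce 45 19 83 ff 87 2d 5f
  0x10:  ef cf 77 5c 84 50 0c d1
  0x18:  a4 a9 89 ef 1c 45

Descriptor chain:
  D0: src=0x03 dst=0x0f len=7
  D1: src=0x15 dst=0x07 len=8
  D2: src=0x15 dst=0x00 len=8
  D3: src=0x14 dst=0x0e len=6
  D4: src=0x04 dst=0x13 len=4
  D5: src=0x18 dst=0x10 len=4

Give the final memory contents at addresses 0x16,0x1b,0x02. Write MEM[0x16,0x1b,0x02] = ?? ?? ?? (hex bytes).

MEM[0x16,0x1b,0x02] = 1c ef d1

[0] 0x03->0x0f len=7 : 6a 7c f7 37 4b ce 45
[1] 0x15->0x07 len=8 : 45 0c d1 a4 a9 89 ef 1c
[2] 0x15->0x00 len=8 : 45 0c d1 a4 a9 89 ef 1c
[3] 0x14->0x0e len=6 : ce 45 0c d1 a4 a9
[4] 0x04->0x13 len=4 : a9 89 ef 1c
[5] 0x18->0x10 len=4 : a4 a9 89 ef
query mem[0x16]=0x1c, mem[0x1b]=0xef, mem[0x02]=0xd1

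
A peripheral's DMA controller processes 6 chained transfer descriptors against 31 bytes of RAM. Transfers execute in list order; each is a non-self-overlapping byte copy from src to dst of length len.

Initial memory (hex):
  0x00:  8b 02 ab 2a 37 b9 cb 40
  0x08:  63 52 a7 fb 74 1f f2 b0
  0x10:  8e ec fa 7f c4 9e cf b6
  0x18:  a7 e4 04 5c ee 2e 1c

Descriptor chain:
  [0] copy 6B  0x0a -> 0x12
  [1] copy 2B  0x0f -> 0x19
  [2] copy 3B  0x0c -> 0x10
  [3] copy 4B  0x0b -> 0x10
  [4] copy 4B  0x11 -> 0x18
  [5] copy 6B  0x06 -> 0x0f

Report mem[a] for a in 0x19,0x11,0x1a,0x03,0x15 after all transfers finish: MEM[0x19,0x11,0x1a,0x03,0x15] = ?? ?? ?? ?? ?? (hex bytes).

MEM[0x19,0x11,0x1a,0x03,0x15] = 1f 63 f2 2a 1f

[0] 0x0a->0x12 len=6 : a7 fb 74 1f f2 b0
[1] 0x0f->0x19 len=2 : b0 8e
[2] 0x0c->0x10 len=3 : 74 1f f2
[3] 0x0b->0x10 len=4 : fb 74 1f f2
[4] 0x11->0x18 len=4 : 74 1f f2 74
[5] 0x06->0x0f len=6 : cb 40 63 52 a7 fb
query mem[0x19]=0x1f, mem[0x11]=0x63, mem[0x1a]=0xf2, mem[0x03]=0x2a, mem[0x15]=0x1f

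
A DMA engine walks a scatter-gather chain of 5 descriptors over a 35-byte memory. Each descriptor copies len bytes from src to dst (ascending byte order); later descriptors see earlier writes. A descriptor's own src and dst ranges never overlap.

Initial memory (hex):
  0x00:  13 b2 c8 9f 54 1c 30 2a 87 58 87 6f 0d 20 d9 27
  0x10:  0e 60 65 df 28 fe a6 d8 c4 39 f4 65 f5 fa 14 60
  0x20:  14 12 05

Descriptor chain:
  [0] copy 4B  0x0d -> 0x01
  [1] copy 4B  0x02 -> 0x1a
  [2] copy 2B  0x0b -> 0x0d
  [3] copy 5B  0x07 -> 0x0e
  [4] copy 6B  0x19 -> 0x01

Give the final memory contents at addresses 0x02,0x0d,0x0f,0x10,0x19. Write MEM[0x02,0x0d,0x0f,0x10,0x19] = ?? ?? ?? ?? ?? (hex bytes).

MEM[0x02,0x0d,0x0f,0x10,0x19] = d9 6f 87 58 39

D0: mem[0x01..0x04] <- [20 d9 27 0e]
D1: mem[0x1a..0x1d] <- [d9 27 0e 1c]
D2: mem[0x0d..0x0e] <- [6f 0d]
D3: mem[0x0e..0x12] <- [2a 87 58 87 6f]
D4: mem[0x01..0x06] <- [39 d9 27 0e 1c 14]
query mem[0x02]=0xd9, mem[0x0d]=0x6f, mem[0x0f]=0x87, mem[0x10]=0x58, mem[0x19]=0x39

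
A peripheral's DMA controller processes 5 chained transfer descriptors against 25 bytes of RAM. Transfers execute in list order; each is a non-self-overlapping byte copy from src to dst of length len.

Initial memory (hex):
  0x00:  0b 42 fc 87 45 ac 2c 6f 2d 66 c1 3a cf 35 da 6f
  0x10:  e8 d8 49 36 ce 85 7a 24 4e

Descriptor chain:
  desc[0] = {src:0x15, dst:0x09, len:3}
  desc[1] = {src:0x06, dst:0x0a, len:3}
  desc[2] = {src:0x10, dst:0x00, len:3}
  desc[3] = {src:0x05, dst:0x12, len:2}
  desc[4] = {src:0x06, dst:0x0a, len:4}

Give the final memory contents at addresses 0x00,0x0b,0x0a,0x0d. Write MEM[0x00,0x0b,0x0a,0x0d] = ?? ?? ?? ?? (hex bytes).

MEM[0x00,0x0b,0x0a,0x0d] = e8 6f 2c 85

  after D0: wrote 3B at 0x09 = 857a24
  after D1: wrote 3B at 0x0a = 2c6f2d
  after D2: wrote 3B at 0x00 = e8d849
  after D3: wrote 2B at 0x12 = ac2c
  after D4: wrote 4B at 0x0a = 2c6f2d85
query mem[0x00]=0xe8, mem[0x0b]=0x6f, mem[0x0a]=0x2c, mem[0x0d]=0x85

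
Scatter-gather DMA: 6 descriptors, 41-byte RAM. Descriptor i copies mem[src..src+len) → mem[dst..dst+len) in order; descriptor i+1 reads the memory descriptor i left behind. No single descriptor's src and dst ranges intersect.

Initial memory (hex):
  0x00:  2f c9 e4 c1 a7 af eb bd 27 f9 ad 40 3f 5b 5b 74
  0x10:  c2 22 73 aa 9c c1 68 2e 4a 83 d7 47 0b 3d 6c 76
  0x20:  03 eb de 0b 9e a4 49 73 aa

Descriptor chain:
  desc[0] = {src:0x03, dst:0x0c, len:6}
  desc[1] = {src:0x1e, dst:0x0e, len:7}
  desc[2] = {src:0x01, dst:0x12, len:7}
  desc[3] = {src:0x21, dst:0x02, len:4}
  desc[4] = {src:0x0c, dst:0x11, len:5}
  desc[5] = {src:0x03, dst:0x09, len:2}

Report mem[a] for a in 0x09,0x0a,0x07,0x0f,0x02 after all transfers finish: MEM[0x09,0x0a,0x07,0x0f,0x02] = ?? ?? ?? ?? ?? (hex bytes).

[0] 0x03->0x0c len=6 : c1 a7 af eb bd 27
[1] 0x1e->0x0e len=7 : 6c 76 03 eb de 0b 9e
[2] 0x01->0x12 len=7 : c9 e4 c1 a7 af eb bd
[3] 0x21->0x02 len=4 : eb de 0b 9e
[4] 0x0c->0x11 len=5 : c1 a7 6c 76 03
[5] 0x03->0x09 len=2 : de 0b
query mem[0x09]=0xde, mem[0x0a]=0x0b, mem[0x07]=0xbd, mem[0x0f]=0x76, mem[0x02]=0xeb

MEM[0x09,0x0a,0x07,0x0f,0x02] = de 0b bd 76 eb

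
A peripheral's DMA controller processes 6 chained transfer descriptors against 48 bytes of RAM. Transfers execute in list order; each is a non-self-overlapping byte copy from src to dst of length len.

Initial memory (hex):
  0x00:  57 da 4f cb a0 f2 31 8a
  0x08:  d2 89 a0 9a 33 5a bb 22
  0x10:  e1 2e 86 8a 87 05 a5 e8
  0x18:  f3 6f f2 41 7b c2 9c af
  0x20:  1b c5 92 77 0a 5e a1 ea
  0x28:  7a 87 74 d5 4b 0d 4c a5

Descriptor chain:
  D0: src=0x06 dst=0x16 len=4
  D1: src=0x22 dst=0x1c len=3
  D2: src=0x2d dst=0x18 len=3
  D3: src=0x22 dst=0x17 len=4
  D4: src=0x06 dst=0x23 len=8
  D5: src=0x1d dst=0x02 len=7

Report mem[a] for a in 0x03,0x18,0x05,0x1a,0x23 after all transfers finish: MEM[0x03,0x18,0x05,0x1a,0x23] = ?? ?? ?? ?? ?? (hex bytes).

#0 dst[0x16+4] := {0x31,0x8a,0xd2,0x89}
#1 dst[0x1c+3] := {0x92,0x77,0x0a}
#2 dst[0x18+3] := {0x0d,0x4c,0xa5}
#3 dst[0x17+4] := {0x92,0x77,0x0a,0x5e}
#4 dst[0x23+8] := {0x31,0x8a,0xd2,0x89,0xa0,0x9a,0x33,0x5a}
#5 dst[0x02+7] := {0x77,0x0a,0xaf,0x1b,0xc5,0x92,0x31}
query mem[0x03]=0x0a, mem[0x18]=0x77, mem[0x05]=0x1b, mem[0x1a]=0x5e, mem[0x23]=0x31

MEM[0x03,0x18,0x05,0x1a,0x23] = 0a 77 1b 5e 31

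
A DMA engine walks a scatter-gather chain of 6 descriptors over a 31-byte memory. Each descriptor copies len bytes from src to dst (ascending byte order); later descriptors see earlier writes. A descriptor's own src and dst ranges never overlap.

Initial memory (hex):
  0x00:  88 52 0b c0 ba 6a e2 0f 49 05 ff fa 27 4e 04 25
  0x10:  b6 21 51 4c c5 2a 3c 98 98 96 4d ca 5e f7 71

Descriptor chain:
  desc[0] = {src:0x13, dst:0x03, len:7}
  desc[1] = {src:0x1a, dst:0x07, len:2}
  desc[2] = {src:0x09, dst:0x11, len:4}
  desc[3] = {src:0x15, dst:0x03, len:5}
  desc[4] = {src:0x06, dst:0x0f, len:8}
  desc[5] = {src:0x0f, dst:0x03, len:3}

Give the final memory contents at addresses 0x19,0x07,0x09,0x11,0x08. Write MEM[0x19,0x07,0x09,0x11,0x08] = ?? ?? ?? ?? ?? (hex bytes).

  after D0: wrote 7B at 0x03 = 4cc52a3c989896
  after D1: wrote 2B at 0x07 = 4dca
  after D2: wrote 4B at 0x11 = 96fffa27
  after D3: wrote 5B at 0x03 = 2a3c989896
  after D4: wrote 8B at 0x0f = 9896ca96fffa274e
  after D5: wrote 3B at 0x03 = 9896ca
query mem[0x19]=0x96, mem[0x07]=0x96, mem[0x09]=0x96, mem[0x11]=0xca, mem[0x08]=0xca

MEM[0x19,0x07,0x09,0x11,0x08] = 96 96 96 ca ca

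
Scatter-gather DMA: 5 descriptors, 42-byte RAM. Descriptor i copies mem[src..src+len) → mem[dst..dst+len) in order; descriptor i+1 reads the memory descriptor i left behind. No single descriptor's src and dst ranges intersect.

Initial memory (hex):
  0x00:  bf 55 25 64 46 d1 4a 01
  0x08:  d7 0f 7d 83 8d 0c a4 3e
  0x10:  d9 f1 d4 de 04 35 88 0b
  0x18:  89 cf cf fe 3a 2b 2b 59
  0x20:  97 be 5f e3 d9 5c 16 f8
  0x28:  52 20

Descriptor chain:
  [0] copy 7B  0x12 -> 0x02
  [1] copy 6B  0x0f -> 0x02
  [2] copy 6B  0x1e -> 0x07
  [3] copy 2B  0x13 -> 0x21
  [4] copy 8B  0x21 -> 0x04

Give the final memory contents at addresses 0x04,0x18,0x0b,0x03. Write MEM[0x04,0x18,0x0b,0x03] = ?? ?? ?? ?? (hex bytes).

MEM[0x04,0x18,0x0b,0x03] = de 89 52 d9

#0 dst[0x02+7] := {0xd4,0xde,0x04,0x35,0x88,0x0b,0x89}
#1 dst[0x02+6] := {0x3e,0xd9,0xf1,0xd4,0xde,0x04}
#2 dst[0x07+6] := {0x2b,0x59,0x97,0xbe,0x5f,0xe3}
#3 dst[0x21+2] := {0xde,0x04}
#4 dst[0x04+8] := {0xde,0x04,0xe3,0xd9,0x5c,0x16,0xf8,0x52}
query mem[0x04]=0xde, mem[0x18]=0x89, mem[0x0b]=0x52, mem[0x03]=0xd9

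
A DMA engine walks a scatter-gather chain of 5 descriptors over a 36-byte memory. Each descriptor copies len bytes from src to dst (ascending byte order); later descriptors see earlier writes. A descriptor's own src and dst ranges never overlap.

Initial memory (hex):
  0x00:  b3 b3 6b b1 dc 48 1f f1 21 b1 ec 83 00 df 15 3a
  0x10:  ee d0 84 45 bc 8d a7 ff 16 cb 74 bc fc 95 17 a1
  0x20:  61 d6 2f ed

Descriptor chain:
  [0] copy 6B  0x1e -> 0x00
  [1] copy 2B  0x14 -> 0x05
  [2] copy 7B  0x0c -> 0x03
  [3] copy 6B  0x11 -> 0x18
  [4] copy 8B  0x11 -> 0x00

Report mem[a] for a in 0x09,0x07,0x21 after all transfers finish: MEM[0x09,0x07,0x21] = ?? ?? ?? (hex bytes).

  after D0: wrote 6B at 0x00 = 17a161d62fed
  after D1: wrote 2B at 0x05 = bc8d
  after D2: wrote 7B at 0x03 = 00df153aeed084
  after D3: wrote 6B at 0x18 = d08445bc8da7
  after D4: wrote 8B at 0x00 = d08445bc8da7ffd0
query mem[0x09]=0x84, mem[0x07]=0xd0, mem[0x21]=0xd6

MEM[0x09,0x07,0x21] = 84 d0 d6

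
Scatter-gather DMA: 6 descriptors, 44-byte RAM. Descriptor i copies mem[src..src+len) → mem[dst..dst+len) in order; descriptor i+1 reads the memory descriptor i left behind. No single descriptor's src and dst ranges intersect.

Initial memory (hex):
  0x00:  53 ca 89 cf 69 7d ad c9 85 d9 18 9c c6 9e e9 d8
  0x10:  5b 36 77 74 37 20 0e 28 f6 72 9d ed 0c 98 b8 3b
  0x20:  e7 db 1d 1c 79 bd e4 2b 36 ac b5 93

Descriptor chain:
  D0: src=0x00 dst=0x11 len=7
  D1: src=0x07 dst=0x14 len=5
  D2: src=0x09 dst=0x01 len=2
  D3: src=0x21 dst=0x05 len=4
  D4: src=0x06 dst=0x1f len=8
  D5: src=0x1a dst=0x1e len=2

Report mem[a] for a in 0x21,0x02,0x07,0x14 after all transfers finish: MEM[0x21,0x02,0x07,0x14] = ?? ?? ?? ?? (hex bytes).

MEM[0x21,0x02,0x07,0x14] = 79 18 1c c9

[0] 0x00->0x11 len=7 : 53 ca 89 cf 69 7d ad
[1] 0x07->0x14 len=5 : c9 85 d9 18 9c
[2] 0x09->0x01 len=2 : d9 18
[3] 0x21->0x05 len=4 : db 1d 1c 79
[4] 0x06->0x1f len=8 : 1d 1c 79 d9 18 9c c6 9e
[5] 0x1a->0x1e len=2 : 9d ed
query mem[0x21]=0x79, mem[0x02]=0x18, mem[0x07]=0x1c, mem[0x14]=0xc9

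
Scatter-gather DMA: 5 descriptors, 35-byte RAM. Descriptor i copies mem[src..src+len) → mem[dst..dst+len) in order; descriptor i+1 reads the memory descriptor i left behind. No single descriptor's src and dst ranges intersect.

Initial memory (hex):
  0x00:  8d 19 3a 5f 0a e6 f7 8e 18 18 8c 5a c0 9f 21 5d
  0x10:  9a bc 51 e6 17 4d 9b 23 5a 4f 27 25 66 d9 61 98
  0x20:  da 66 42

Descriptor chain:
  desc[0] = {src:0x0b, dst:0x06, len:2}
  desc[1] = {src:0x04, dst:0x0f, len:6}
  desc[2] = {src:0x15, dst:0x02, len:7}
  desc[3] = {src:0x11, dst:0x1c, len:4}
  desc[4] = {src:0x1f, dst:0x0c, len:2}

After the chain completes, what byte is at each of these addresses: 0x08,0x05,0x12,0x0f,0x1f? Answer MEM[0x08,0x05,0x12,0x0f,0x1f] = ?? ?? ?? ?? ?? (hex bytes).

D0: mem[0x06..0x07] <- [5a c0]
D1: mem[0x0f..0x14] <- [0a e6 5a c0 18 18]
D2: mem[0x02..0x08] <- [4d 9b 23 5a 4f 27 25]
D3: mem[0x1c..0x1f] <- [5a c0 18 18]
D4: mem[0x0c..0x0d] <- [18 da]
query mem[0x08]=0x25, mem[0x05]=0x5a, mem[0x12]=0xc0, mem[0x0f]=0x0a, mem[0x1f]=0x18

MEM[0x08,0x05,0x12,0x0f,0x1f] = 25 5a c0 0a 18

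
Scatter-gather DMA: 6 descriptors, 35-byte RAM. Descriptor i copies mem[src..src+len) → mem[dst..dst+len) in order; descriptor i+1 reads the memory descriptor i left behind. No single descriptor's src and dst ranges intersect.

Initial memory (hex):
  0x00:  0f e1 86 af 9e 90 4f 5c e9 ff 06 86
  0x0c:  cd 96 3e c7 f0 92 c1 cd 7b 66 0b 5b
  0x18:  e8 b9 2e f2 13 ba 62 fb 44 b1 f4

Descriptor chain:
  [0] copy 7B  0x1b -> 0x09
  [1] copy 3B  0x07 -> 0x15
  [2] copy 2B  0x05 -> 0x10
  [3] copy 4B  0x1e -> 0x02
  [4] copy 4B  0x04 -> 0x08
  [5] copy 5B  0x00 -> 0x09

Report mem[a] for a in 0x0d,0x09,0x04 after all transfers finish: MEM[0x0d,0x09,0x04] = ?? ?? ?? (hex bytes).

MEM[0x0d,0x09,0x04] = 44 0f 44

  after D0: wrote 7B at 0x09 = f213ba62fb44b1
  after D1: wrote 3B at 0x15 = 5ce9f2
  after D2: wrote 2B at 0x10 = 904f
  after D3: wrote 4B at 0x02 = 62fb44b1
  after D4: wrote 4B at 0x08 = 44b14f5c
  after D5: wrote 5B at 0x09 = 0fe162fb44
query mem[0x0d]=0x44, mem[0x09]=0x0f, mem[0x04]=0x44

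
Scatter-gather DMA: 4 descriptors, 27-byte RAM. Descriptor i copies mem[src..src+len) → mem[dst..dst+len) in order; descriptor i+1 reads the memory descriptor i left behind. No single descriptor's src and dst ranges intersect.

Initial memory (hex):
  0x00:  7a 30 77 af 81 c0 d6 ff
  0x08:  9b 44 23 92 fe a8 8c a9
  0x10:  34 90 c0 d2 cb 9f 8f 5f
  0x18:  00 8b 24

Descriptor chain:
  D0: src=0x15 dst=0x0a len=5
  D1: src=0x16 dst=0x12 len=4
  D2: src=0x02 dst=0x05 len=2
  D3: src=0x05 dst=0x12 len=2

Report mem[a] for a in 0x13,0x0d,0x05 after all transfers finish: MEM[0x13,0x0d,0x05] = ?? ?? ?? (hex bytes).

[0] 0x15->0x0a len=5 : 9f 8f 5f 00 8b
[1] 0x16->0x12 len=4 : 8f 5f 00 8b
[2] 0x02->0x05 len=2 : 77 af
[3] 0x05->0x12 len=2 : 77 af
query mem[0x13]=0xaf, mem[0x0d]=0x00, mem[0x05]=0x77

MEM[0x13,0x0d,0x05] = af 00 77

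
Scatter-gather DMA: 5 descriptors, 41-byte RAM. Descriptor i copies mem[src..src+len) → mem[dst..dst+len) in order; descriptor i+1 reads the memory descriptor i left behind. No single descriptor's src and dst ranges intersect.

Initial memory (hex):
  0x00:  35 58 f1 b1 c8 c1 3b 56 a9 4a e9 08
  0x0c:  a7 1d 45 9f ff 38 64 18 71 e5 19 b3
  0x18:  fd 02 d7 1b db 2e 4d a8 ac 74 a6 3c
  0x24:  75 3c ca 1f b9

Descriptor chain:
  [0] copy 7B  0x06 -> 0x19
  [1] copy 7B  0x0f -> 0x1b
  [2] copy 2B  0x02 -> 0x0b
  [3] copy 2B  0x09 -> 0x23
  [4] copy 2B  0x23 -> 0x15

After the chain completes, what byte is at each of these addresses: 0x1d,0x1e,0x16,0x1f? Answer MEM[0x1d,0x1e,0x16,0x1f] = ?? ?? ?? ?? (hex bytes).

MEM[0x1d,0x1e,0x16,0x1f] = 38 64 e9 18

[0] 0x06->0x19 len=7 : 3b 56 a9 4a e9 08 a7
[1] 0x0f->0x1b len=7 : 9f ff 38 64 18 71 e5
[2] 0x02->0x0b len=2 : f1 b1
[3] 0x09->0x23 len=2 : 4a e9
[4] 0x23->0x15 len=2 : 4a e9
query mem[0x1d]=0x38, mem[0x1e]=0x64, mem[0x16]=0xe9, mem[0x1f]=0x18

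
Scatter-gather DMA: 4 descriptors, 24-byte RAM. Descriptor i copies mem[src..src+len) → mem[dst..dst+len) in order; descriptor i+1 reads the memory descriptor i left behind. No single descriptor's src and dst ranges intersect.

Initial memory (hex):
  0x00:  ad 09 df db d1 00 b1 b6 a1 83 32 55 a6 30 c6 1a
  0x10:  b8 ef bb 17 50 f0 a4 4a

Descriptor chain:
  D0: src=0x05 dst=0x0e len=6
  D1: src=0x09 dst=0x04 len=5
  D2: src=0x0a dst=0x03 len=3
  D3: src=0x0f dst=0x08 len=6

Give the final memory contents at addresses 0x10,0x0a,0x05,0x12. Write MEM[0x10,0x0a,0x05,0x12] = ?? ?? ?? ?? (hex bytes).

  after D0: wrote 6B at 0x0e = 00b1b6a18332
  after D1: wrote 5B at 0x04 = 833255a630
  after D2: wrote 3B at 0x03 = 3255a6
  after D3: wrote 6B at 0x08 = b1b6a1833250
query mem[0x10]=0xb6, mem[0x0a]=0xa1, mem[0x05]=0xa6, mem[0x12]=0x83

MEM[0x10,0x0a,0x05,0x12] = b6 a1 a6 83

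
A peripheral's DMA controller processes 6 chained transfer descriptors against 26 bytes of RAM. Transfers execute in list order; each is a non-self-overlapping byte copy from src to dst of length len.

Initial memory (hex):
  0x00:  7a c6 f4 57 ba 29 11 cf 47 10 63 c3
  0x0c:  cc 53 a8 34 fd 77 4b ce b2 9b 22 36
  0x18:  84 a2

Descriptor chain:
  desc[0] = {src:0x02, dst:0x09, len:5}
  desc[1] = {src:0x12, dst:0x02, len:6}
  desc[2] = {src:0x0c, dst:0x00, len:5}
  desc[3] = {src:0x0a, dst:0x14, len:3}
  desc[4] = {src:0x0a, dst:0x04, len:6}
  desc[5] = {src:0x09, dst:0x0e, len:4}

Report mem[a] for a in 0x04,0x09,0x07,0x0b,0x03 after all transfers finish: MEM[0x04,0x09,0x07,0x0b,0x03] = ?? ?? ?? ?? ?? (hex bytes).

MEM[0x04,0x09,0x07,0x0b,0x03] = 57 34 11 ba 34

#0 dst[0x09+5] := {0xf4,0x57,0xba,0x29,0x11}
#1 dst[0x02+6] := {0x4b,0xce,0xb2,0x9b,0x22,0x36}
#2 dst[0x00+5] := {0x29,0x11,0xa8,0x34,0xfd}
#3 dst[0x14+3] := {0x57,0xba,0x29}
#4 dst[0x04+6] := {0x57,0xba,0x29,0x11,0xa8,0x34}
#5 dst[0x0e+4] := {0x34,0x57,0xba,0x29}
query mem[0x04]=0x57, mem[0x09]=0x34, mem[0x07]=0x11, mem[0x0b]=0xba, mem[0x03]=0x34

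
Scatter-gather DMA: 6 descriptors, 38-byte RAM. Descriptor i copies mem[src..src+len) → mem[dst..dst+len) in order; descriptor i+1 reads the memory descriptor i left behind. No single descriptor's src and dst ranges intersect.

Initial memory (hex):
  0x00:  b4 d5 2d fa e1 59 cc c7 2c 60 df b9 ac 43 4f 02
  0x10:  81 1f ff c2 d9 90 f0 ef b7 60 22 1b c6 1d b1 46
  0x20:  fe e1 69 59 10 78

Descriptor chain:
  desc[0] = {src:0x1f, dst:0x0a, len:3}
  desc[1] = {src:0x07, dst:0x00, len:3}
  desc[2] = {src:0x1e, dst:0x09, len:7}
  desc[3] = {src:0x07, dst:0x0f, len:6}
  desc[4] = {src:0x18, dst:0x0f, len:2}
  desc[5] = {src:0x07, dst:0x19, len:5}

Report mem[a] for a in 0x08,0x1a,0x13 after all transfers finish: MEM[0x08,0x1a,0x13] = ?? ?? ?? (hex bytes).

  after D0: wrote 3B at 0x0a = 46fee1
  after D1: wrote 3B at 0x00 = c72c60
  after D2: wrote 7B at 0x09 = b146fee1695910
  after D3: wrote 6B at 0x0f = c72cb146fee1
  after D4: wrote 2B at 0x0f = b760
  after D5: wrote 5B at 0x19 = c72cb146fe
query mem[0x08]=0x2c, mem[0x1a]=0x2c, mem[0x13]=0xfe

MEM[0x08,0x1a,0x13] = 2c 2c fe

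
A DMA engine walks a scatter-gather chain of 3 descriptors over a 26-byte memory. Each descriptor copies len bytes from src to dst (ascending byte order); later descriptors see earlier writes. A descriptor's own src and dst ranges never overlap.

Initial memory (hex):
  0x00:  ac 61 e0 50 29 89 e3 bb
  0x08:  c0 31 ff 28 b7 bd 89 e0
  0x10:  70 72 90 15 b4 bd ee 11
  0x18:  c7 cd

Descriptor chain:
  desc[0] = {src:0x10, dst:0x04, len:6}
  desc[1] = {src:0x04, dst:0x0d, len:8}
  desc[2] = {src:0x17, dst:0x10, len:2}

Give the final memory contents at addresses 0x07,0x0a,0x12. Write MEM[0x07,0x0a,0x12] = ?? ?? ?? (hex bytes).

MEM[0x07,0x0a,0x12] = 15 ff bd

  after D0: wrote 6B at 0x04 = 70729015b4bd
  after D1: wrote 8B at 0x0d = 70729015b4bdff28
  after D2: wrote 2B at 0x10 = 11c7
query mem[0x07]=0x15, mem[0x0a]=0xff, mem[0x12]=0xbd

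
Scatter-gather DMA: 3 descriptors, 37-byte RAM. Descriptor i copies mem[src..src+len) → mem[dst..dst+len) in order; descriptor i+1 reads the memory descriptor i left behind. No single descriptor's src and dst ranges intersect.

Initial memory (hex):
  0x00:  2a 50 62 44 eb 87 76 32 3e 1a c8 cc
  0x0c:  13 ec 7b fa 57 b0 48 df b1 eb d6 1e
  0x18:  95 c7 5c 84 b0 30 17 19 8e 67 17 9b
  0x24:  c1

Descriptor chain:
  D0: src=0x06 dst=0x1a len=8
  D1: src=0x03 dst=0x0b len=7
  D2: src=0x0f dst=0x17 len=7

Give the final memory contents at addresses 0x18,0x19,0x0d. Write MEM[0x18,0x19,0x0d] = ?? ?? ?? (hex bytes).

MEM[0x18,0x19,0x0d] = 3e 1a 87

[0] 0x06->0x1a len=8 : 76 32 3e 1a c8 cc 13 ec
[1] 0x03->0x0b len=7 : 44 eb 87 76 32 3e 1a
[2] 0x0f->0x17 len=7 : 32 3e 1a 48 df b1 eb
query mem[0x18]=0x3e, mem[0x19]=0x1a, mem[0x0d]=0x87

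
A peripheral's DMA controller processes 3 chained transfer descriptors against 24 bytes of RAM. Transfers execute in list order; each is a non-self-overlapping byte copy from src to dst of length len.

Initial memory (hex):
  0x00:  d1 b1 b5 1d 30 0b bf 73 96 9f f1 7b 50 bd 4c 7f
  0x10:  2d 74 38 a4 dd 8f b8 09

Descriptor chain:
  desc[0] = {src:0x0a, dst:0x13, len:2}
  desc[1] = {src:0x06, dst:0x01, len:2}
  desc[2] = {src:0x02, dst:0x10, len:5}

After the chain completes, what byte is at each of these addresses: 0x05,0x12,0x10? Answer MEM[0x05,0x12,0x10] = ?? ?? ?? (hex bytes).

MEM[0x05,0x12,0x10] = 0b 30 73

  after D0: wrote 2B at 0x13 = f17b
  after D1: wrote 2B at 0x01 = bf73
  after D2: wrote 5B at 0x10 = 731d300bbf
query mem[0x05]=0x0b, mem[0x12]=0x30, mem[0x10]=0x73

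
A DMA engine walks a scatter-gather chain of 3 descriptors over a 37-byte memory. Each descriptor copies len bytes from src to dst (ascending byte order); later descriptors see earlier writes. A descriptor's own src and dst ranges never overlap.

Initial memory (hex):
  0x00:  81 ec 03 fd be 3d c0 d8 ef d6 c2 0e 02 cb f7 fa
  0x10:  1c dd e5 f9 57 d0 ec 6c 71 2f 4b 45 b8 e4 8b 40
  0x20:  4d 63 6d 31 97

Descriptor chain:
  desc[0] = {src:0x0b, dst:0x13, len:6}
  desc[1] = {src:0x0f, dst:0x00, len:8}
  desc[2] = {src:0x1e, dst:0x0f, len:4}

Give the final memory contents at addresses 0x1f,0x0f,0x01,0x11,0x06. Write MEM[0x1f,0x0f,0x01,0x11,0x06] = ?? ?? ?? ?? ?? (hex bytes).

MEM[0x1f,0x0f,0x01,0x11,0x06] = 40 8b 1c 4d cb

[0] 0x0b->0x13 len=6 : 0e 02 cb f7 fa 1c
[1] 0x0f->0x00 len=8 : fa 1c dd e5 0e 02 cb f7
[2] 0x1e->0x0f len=4 : 8b 40 4d 63
query mem[0x1f]=0x40, mem[0x0f]=0x8b, mem[0x01]=0x1c, mem[0x11]=0x4d, mem[0x06]=0xcb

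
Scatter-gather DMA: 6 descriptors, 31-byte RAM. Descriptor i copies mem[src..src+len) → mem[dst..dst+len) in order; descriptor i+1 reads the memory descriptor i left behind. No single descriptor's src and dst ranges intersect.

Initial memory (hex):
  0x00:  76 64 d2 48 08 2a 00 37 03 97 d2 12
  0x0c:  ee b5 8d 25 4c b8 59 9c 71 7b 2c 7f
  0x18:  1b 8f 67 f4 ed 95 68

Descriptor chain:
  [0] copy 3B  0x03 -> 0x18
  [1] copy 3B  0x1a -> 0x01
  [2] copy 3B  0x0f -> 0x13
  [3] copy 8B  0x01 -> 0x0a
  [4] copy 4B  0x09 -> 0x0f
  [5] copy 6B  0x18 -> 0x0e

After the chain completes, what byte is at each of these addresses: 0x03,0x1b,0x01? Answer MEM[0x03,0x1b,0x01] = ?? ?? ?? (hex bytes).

MEM[0x03,0x1b,0x01] = ed f4 2a

  after D0: wrote 3B at 0x18 = 48082a
  after D1: wrote 3B at 0x01 = 2af4ed
  after D2: wrote 3B at 0x13 = 254cb8
  after D3: wrote 8B at 0x0a = 2af4ed082a003703
  after D4: wrote 4B at 0x0f = 972af4ed
  after D5: wrote 6B at 0x0e = 48082af4ed95
query mem[0x03]=0xed, mem[0x1b]=0xf4, mem[0x01]=0x2a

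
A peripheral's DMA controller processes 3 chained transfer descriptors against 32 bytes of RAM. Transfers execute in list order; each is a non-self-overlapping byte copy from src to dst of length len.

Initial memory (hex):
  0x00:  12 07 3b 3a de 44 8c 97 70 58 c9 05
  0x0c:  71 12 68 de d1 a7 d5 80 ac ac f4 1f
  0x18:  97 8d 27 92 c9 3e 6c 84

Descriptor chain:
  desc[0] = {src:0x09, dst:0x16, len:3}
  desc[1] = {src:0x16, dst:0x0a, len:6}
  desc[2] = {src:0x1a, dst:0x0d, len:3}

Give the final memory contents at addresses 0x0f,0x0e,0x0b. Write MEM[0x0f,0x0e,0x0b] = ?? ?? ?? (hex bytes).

MEM[0x0f,0x0e,0x0b] = c9 92 c9

D0: mem[0x16..0x18] <- [58 c9 05]
D1: mem[0x0a..0x0f] <- [58 c9 05 8d 27 92]
D2: mem[0x0d..0x0f] <- [27 92 c9]
query mem[0x0f]=0xc9, mem[0x0e]=0x92, mem[0x0b]=0xc9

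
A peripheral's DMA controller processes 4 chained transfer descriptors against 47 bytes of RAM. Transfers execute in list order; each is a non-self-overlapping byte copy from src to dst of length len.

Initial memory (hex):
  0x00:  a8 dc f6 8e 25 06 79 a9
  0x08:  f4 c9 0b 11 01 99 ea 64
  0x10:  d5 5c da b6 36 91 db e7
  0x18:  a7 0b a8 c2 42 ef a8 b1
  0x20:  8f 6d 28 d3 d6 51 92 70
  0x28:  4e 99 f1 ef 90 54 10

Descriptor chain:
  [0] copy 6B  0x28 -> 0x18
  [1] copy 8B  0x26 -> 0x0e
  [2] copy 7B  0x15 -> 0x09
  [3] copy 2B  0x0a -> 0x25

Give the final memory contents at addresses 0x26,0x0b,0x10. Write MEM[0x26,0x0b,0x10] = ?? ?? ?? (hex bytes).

[0] 0x28->0x18 len=6 : 4e 99 f1 ef 90 54
[1] 0x26->0x0e len=8 : 92 70 4e 99 f1 ef 90 54
[2] 0x15->0x09 len=7 : 54 db e7 4e 99 f1 ef
[3] 0x0a->0x25 len=2 : db e7
query mem[0x26]=0xe7, mem[0x0b]=0xe7, mem[0x10]=0x4e

MEM[0x26,0x0b,0x10] = e7 e7 4e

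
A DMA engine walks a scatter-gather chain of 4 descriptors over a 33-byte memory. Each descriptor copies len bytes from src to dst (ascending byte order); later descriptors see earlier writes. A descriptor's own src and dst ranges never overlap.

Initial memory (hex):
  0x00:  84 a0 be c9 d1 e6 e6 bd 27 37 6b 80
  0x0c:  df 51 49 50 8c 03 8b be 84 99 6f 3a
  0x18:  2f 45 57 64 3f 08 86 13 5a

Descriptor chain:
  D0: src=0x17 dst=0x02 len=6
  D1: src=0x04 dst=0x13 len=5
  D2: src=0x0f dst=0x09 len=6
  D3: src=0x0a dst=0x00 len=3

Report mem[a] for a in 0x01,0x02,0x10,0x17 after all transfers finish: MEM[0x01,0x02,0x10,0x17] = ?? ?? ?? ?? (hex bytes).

D0: mem[0x02..0x07] <- [3a 2f 45 57 64 3f]
D1: mem[0x13..0x17] <- [45 57 64 3f 27]
D2: mem[0x09..0x0e] <- [50 8c 03 8b 45 57]
D3: mem[0x00..0x02] <- [8c 03 8b]
query mem[0x01]=0x03, mem[0x02]=0x8b, mem[0x10]=0x8c, mem[0x17]=0x27

MEM[0x01,0x02,0x10,0x17] = 03 8b 8c 27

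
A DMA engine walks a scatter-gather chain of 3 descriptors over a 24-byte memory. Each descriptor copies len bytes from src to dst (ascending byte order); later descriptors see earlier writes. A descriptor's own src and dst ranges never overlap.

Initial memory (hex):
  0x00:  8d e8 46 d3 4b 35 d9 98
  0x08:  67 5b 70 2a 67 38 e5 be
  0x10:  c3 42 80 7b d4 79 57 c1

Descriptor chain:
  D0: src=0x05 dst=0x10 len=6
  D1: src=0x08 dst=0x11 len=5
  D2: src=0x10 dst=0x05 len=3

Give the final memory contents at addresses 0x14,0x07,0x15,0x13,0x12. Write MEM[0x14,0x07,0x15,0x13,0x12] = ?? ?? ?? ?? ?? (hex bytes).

[0] 0x05->0x10 len=6 : 35 d9 98 67 5b 70
[1] 0x08->0x11 len=5 : 67 5b 70 2a 67
[2] 0x10->0x05 len=3 : 35 67 5b
query mem[0x14]=0x2a, mem[0x07]=0x5b, mem[0x15]=0x67, mem[0x13]=0x70, mem[0x12]=0x5b

MEM[0x14,0x07,0x15,0x13,0x12] = 2a 5b 67 70 5b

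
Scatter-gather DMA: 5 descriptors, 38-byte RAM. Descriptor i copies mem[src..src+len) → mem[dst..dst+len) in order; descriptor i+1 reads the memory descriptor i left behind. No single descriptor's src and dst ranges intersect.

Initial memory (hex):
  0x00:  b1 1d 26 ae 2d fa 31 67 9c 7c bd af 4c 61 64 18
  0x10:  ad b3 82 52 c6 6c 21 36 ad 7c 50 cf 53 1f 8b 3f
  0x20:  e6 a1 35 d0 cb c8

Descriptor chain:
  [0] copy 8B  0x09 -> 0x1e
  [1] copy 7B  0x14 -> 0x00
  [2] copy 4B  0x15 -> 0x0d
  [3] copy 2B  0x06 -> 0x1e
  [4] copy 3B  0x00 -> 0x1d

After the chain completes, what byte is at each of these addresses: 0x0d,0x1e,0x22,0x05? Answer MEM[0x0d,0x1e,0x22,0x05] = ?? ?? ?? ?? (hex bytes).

MEM[0x0d,0x1e,0x22,0x05] = 6c 6c 61 7c

  after D0: wrote 8B at 0x1e = 7cbdaf4c616418ad
  after D1: wrote 7B at 0x00 = c66c2136ad7c50
  after D2: wrote 4B at 0x0d = 6c2136ad
  after D3: wrote 2B at 0x1e = 5067
  after D4: wrote 3B at 0x1d = c66c21
query mem[0x0d]=0x6c, mem[0x1e]=0x6c, mem[0x22]=0x61, mem[0x05]=0x7c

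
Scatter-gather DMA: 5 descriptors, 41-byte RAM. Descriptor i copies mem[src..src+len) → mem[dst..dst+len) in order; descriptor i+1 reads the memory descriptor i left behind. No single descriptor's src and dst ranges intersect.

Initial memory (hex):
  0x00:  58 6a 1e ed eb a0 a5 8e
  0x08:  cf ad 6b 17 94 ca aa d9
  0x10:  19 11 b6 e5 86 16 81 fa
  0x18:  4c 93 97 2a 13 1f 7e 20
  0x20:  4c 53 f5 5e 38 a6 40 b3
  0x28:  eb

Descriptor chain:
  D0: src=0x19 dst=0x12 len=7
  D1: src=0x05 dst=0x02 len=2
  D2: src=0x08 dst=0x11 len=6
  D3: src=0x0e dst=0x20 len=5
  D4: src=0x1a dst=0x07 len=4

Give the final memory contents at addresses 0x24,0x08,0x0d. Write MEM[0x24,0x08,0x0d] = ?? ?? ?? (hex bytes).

MEM[0x24,0x08,0x0d] = ad 2a ca

[0] 0x19->0x12 len=7 : 93 97 2a 13 1f 7e 20
[1] 0x05->0x02 len=2 : a0 a5
[2] 0x08->0x11 len=6 : cf ad 6b 17 94 ca
[3] 0x0e->0x20 len=5 : aa d9 19 cf ad
[4] 0x1a->0x07 len=4 : 97 2a 13 1f
query mem[0x24]=0xad, mem[0x08]=0x2a, mem[0x0d]=0xca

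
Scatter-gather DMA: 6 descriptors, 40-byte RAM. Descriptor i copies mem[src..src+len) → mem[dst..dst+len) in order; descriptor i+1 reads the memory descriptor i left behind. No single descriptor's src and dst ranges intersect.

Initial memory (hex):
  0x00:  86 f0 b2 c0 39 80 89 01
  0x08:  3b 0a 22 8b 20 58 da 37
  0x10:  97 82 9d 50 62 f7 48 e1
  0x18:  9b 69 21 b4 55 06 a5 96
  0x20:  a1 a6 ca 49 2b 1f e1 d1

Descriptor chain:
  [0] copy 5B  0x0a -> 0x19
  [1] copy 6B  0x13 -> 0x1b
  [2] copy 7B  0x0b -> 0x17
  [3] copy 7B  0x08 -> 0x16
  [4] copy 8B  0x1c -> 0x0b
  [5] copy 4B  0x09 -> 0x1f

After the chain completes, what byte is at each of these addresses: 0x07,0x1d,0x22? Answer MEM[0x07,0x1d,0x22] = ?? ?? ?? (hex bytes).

D0: mem[0x19..0x1d] <- [22 8b 20 58 da]
D1: mem[0x1b..0x20] <- [50 62 f7 48 e1 9b]
D2: mem[0x17..0x1d] <- [8b 20 58 da 37 97 82]
D3: mem[0x16..0x1c] <- [3b 0a 22 8b 20 58 da]
D4: mem[0x0b..0x12] <- [da 82 48 e1 9b a6 ca 49]
D5: mem[0x1f..0x22] <- [0a 22 da 82]
query mem[0x07]=0x01, mem[0x1d]=0x82, mem[0x22]=0x82

MEM[0x07,0x1d,0x22] = 01 82 82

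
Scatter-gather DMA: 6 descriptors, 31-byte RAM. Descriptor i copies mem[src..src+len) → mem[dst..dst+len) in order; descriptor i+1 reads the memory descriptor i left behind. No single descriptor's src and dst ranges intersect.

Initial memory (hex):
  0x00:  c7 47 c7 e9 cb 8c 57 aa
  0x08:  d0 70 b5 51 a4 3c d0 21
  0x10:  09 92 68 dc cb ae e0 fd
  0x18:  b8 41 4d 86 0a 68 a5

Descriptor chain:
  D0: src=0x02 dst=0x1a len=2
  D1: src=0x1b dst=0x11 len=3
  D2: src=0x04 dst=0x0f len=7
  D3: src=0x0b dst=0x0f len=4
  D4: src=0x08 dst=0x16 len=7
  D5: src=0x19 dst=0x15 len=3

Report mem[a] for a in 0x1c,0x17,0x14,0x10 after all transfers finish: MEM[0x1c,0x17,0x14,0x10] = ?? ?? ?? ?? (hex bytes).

[0] 0x02->0x1a len=2 : c7 e9
[1] 0x1b->0x11 len=3 : e9 0a 68
[2] 0x04->0x0f len=7 : cb 8c 57 aa d0 70 b5
[3] 0x0b->0x0f len=4 : 51 a4 3c d0
[4] 0x08->0x16 len=7 : d0 70 b5 51 a4 3c d0
[5] 0x19->0x15 len=3 : 51 a4 3c
query mem[0x1c]=0xd0, mem[0x17]=0x3c, mem[0x14]=0x70, mem[0x10]=0xa4

MEM[0x1c,0x17,0x14,0x10] = d0 3c 70 a4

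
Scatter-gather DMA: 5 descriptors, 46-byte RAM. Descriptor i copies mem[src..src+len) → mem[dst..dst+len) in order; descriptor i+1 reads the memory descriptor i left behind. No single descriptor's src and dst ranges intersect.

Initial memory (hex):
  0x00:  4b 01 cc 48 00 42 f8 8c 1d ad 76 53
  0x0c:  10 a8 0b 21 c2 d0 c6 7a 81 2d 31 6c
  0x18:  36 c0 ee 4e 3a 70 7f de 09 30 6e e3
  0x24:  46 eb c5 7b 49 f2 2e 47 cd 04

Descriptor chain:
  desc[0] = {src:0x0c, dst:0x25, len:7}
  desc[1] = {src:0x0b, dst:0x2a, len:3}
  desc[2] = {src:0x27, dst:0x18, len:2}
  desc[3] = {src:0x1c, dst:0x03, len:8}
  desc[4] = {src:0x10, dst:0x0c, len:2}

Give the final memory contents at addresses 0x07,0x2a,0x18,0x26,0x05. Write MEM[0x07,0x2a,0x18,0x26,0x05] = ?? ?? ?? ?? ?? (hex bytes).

#0 dst[0x25+7] := {0x10,0xa8,0x0b,0x21,0xc2,0xd0,0xc6}
#1 dst[0x2a+3] := {0x53,0x10,0xa8}
#2 dst[0x18+2] := {0x0b,0x21}
#3 dst[0x03+8] := {0x3a,0x70,0x7f,0xde,0x09,0x30,0x6e,0xe3}
#4 dst[0x0c+2] := {0xc2,0xd0}
query mem[0x07]=0x09, mem[0x2a]=0x53, mem[0x18]=0x0b, mem[0x26]=0xa8, mem[0x05]=0x7f

MEM[0x07,0x2a,0x18,0x26,0x05] = 09 53 0b a8 7f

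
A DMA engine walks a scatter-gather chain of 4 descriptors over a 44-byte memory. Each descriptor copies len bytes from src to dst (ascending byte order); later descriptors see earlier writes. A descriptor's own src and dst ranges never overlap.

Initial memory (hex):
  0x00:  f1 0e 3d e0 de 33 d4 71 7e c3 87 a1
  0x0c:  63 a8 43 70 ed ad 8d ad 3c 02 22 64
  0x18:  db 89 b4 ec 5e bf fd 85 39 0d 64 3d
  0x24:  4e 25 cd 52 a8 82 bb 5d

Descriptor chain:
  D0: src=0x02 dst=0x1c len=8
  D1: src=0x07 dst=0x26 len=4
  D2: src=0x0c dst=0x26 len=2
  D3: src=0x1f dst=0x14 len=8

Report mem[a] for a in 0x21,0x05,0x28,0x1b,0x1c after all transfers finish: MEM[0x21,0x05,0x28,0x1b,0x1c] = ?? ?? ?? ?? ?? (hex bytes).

[0] 0x02->0x1c len=8 : 3d e0 de 33 d4 71 7e c3
[1] 0x07->0x26 len=4 : 71 7e c3 87
[2] 0x0c->0x26 len=2 : 63 a8
[3] 0x1f->0x14 len=8 : 33 d4 71 7e c3 4e 25 63
query mem[0x21]=0x71, mem[0x05]=0x33, mem[0x28]=0xc3, mem[0x1b]=0x63, mem[0x1c]=0x3d

MEM[0x21,0x05,0x28,0x1b,0x1c] = 71 33 c3 63 3d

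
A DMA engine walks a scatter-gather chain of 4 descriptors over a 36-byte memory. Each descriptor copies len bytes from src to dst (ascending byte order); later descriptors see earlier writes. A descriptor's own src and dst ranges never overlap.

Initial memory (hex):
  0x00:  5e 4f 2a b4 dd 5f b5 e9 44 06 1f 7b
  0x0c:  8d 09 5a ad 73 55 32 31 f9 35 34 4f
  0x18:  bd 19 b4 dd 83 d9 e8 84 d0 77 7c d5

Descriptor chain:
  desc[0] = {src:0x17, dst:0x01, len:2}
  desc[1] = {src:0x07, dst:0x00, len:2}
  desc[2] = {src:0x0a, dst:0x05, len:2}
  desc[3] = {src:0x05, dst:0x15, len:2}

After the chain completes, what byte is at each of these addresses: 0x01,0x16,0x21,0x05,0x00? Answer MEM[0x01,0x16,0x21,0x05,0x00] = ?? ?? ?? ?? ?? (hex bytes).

#0 dst[0x01+2] := {0x4f,0xbd}
#1 dst[0x00+2] := {0xe9,0x44}
#2 dst[0x05+2] := {0x1f,0x7b}
#3 dst[0x15+2] := {0x1f,0x7b}
query mem[0x01]=0x44, mem[0x16]=0x7b, mem[0x21]=0x77, mem[0x05]=0x1f, mem[0x00]=0xe9

MEM[0x01,0x16,0x21,0x05,0x00] = 44 7b 77 1f e9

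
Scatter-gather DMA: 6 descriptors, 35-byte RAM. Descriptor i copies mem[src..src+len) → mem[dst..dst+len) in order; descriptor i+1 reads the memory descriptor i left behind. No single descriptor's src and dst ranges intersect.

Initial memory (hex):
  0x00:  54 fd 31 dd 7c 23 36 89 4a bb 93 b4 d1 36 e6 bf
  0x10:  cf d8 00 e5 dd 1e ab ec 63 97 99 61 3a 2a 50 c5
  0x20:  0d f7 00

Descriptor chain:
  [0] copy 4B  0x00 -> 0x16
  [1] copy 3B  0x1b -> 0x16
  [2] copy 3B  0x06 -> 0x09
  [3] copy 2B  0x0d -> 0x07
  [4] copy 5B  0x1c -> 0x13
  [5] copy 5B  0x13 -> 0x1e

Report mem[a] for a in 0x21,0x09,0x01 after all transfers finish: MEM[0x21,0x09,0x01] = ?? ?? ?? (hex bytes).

  after D0: wrote 4B at 0x16 = 54fd31dd
  after D1: wrote 3B at 0x16 = 613a2a
  after D2: wrote 3B at 0x09 = 36894a
  after D3: wrote 2B at 0x07 = 36e6
  after D4: wrote 5B at 0x13 = 3a2a50c50d
  after D5: wrote 5B at 0x1e = 3a2a50c50d
query mem[0x21]=0xc5, mem[0x09]=0x36, mem[0x01]=0xfd

MEM[0x21,0x09,0x01] = c5 36 fd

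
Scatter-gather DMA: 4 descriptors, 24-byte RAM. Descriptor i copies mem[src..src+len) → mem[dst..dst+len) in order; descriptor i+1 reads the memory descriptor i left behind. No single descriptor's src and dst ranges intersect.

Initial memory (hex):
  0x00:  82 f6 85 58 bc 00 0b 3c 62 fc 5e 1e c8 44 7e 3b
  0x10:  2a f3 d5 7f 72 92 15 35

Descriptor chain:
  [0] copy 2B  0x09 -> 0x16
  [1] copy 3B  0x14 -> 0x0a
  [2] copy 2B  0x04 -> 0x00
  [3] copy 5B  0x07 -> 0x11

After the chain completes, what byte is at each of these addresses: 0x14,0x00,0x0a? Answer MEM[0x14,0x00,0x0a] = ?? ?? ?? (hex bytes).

MEM[0x14,0x00,0x0a] = 72 bc 72

D0: mem[0x16..0x17] <- [fc 5e]
D1: mem[0x0a..0x0c] <- [72 92 fc]
D2: mem[0x00..0x01] <- [bc 00]
D3: mem[0x11..0x15] <- [3c 62 fc 72 92]
query mem[0x14]=0x72, mem[0x00]=0xbc, mem[0x0a]=0x72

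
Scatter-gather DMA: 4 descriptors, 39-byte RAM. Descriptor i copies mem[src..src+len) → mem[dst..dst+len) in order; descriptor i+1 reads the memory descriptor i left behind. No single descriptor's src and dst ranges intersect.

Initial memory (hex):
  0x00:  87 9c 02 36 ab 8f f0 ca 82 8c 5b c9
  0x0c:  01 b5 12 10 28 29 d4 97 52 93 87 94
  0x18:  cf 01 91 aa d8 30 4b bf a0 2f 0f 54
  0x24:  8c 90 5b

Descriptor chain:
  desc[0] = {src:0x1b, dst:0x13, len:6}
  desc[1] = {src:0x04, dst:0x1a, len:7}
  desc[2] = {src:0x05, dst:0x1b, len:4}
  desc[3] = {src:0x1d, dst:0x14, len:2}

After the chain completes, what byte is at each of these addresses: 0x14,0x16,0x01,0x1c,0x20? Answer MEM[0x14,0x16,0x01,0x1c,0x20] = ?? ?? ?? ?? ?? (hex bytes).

MEM[0x14,0x16,0x01,0x1c,0x20] = ca 4b 9c f0 5b

  after D0: wrote 6B at 0x13 = aad8304bbfa0
  after D1: wrote 7B at 0x1a = ab8ff0ca828c5b
  after D2: wrote 4B at 0x1b = 8ff0ca82
  after D3: wrote 2B at 0x14 = ca82
query mem[0x14]=0xca, mem[0x16]=0x4b, mem[0x01]=0x9c, mem[0x1c]=0xf0, mem[0x20]=0x5b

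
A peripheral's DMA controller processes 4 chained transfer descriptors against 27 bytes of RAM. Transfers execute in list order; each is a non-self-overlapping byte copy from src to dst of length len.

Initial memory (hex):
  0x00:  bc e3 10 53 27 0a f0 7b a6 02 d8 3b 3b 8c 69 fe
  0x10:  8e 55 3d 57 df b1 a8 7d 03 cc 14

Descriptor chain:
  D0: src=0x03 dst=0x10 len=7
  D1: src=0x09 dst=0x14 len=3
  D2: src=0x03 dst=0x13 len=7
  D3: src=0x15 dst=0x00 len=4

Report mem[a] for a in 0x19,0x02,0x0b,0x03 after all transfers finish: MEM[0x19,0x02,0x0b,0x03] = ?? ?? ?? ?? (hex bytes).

  after D0: wrote 7B at 0x10 = 53270af07ba602
  after D1: wrote 3B at 0x14 = 02d83b
  after D2: wrote 7B at 0x13 = 53270af07ba602
  after D3: wrote 4B at 0x00 = 0af07ba6
query mem[0x19]=0x02, mem[0x02]=0x7b, mem[0x0b]=0x3b, mem[0x03]=0xa6

MEM[0x19,0x02,0x0b,0x03] = 02 7b 3b a6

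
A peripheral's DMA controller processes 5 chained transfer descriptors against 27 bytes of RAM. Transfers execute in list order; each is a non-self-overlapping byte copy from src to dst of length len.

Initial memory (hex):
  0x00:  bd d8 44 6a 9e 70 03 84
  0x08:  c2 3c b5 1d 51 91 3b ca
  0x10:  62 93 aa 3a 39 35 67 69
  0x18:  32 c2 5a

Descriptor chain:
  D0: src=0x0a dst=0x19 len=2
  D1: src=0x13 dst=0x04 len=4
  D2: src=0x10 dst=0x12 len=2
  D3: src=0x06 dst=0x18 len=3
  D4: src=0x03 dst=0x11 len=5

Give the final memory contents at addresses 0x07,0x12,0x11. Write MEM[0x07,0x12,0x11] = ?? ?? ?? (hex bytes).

MEM[0x07,0x12,0x11] = 67 3a 6a

  after D0: wrote 2B at 0x19 = b51d
  after D1: wrote 4B at 0x04 = 3a393567
  after D2: wrote 2B at 0x12 = 6293
  after D3: wrote 3B at 0x18 = 3567c2
  after D4: wrote 5B at 0x11 = 6a3a393567
query mem[0x07]=0x67, mem[0x12]=0x3a, mem[0x11]=0x6a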